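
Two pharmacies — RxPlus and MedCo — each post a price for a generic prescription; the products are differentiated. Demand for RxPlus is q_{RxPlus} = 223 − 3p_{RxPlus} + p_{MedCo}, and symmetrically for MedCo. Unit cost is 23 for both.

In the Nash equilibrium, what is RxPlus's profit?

3759.48

RxPlus's profit: π = (p_{RxPlus} − 23)(223 − 3p_{RxPlus} + p_{MedCo}).
∂π/∂p_{RxPlus} = 292 − 6p_{RxPlus} + p_{MedCo} = 0 ⇒ p_{RxPlus} = 146/3 + (1/6)p_{MedCo}.
Setting p_{RxPlus} = p_{MedCo} in the reaction function: p_{RxPlus} = 146/3 + (1/6)p_{RxPlus}, so p_{RxPlus} = (146/3) / (5/6) = 58.4.
q_{RxPlus} = 223 − 3·58.4 + 58.4 = 106.2.
Profit = (58.4 − 23)·106.2 = 3759.48.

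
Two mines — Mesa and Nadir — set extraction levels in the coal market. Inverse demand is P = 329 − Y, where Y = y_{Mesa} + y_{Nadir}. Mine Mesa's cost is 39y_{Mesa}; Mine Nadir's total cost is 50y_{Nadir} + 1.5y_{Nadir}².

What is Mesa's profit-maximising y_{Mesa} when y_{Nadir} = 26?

132

Mine Mesa's profit: π = y_{Mesa}(329 − (y_{Mesa} + y_{Nadir})) − 39y_{Mesa}.
∂π/∂y_{Mesa} = 290 − 2y_{Mesa} − y_{Nadir} = 0, so y_{Mesa} = 145 − 0.5y_{Nadir}.
At y_{Nadir} = 26: y_{Mesa} = 145 − 0.5·26 = 132.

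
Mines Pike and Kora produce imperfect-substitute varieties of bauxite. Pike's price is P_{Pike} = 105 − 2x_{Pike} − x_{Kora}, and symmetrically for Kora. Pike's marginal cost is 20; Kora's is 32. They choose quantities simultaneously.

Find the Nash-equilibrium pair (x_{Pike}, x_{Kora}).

Mine Pike's profit: π = x_{Pike}(105 − 2x_{Pike} − x_{Kora}) − 20x_{Pike}.
∂π/∂x_{Pike} = 85 − 4x_{Pike} − x_{Kora} = 0 ⇒ x_{Pike} = 21.25 − 0.25x_{Kora}.
Similarly x_{Kora} = 18.25 − 0.25x_{Pike}.
Plugging x_{Kora} into Pike's best response: x_{Pike} = 21.25 − 0.25(18.25 − 0.25x_{Pike}) ⇒ 0.9375x_{Pike} = 16.6875, so x_{Pike} = 17.8.
Then x_{Kora} = 18.25 − 0.25·17.8 = 13.8.

17.8, 13.8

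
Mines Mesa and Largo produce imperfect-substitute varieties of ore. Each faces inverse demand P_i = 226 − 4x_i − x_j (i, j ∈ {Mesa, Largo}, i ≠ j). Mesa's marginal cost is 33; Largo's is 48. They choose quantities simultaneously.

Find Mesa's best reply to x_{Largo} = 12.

22.625

Mine Mesa's profit: π = x_{Mesa}(226 − 4x_{Mesa} − x_{Largo}) − 33x_{Mesa}.
∂π/∂x_{Mesa} = 193 − 8x_{Mesa} − x_{Largo} = 0 ⇒ x_{Mesa} = 24.125 − 0.125x_{Largo}.
At x_{Largo} = 12: x_{Mesa} = 24.125 − 0.125·12 = 22.625.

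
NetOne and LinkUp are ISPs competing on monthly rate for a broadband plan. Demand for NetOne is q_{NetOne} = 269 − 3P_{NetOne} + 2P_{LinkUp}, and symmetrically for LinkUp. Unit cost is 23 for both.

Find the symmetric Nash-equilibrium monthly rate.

NetOne's profit: π = (P_{NetOne} − 23)(269 − 3P_{NetOne} + 2P_{LinkUp}).
∂π/∂P_{NetOne} = 338 − 6P_{NetOne} + 2P_{LinkUp} = 0 ⇒ P_{NetOne} = 169/3 + (1/3)P_{LinkUp}.
Setting P_{NetOne} = P_{LinkUp} in the reaction function: P_{NetOne} = 169/3 + (1/3)P_{NetOne}, so P_{NetOne} = (169/3) / (2/3) = 84.5.

84.5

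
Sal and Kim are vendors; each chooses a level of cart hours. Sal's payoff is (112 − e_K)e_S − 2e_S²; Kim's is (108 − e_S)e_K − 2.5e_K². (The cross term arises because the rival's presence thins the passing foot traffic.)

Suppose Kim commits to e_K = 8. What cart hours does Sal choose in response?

26

Expanding Sal's payoff: 112e_S − e_Ke_S − 2e_S².
∂π/∂e_S = 112 − e_K − 4e_S = 0, so e_S = 28 − 0.25e_K.
At e_K = 8: e_S = 28 − 0.25·8 = 26.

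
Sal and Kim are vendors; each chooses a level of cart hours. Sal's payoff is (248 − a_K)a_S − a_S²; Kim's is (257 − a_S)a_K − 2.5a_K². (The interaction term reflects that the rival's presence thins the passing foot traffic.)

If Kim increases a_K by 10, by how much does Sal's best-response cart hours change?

Expanding Sal's payoff: 248a_S − a_Ka_S − a_S².
∂π/∂a_S = 248 − a_K − 2a_S = 0, so a_S = 124 − 0.5a_K.
The reaction-function slope is −0.5, so a 10-unit rise in a_K moves a_S by −0.5 × 10 = −5. Sal's best response falls — the actions are strategic substitutes.

-5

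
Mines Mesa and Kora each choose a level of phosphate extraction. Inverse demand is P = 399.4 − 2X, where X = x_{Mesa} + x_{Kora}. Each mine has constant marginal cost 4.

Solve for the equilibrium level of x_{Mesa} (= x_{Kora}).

65.9

Mine Mesa's profit: π = x_{Mesa}(399.4 − 2(x_{Mesa} + x_{Kora})) − 4x_{Mesa}.
∂π/∂x_{Mesa} = 395.4 − 4x_{Mesa} − 2x_{Kora} = 0, so x_{Mesa} = 98.85 − 0.5x_{Kora}.
By symmetry x_{Kora} = x_{Mesa}; substituting into the reaction function, 1.5x_{Mesa} = 98.85 and x_{Mesa} = 65.9.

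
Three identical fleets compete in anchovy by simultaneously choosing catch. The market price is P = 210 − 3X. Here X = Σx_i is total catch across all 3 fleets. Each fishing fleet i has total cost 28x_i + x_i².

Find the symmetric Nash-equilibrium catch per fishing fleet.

A representative fishing fleet's profit is π_i = x_i(210 − 3X) − 28x_i − x_i², with X = x_i + Σ_{j≠i} x_j.
First-order condition: 182 − 8x_i − 3Σ_{j≠i} x_j = 0.
In a symmetric equilibrium every fishing fleet chooses the same x, so Σ_{j≠i} x_j = 2x. The condition becomes 182 − 14x = 0, giving x = 182/14 = 13.

13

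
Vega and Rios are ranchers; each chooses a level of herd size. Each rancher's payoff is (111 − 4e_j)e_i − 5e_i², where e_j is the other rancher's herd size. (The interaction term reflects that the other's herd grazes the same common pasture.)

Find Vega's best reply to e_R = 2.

10.3

Vega's payoff is (111 − 4e_R)e_V − 5e_V².
∂π/∂e_V = 111 − 4e_R − 10e_V = 0, so e_V = 11.1 − 0.4e_R.
At e_R = 2: e_V = 11.1 − 0.4·2 = 10.3.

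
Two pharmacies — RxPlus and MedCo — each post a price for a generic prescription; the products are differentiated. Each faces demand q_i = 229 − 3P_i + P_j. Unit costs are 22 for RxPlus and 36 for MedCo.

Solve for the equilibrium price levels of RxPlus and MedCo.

RxPlus's profit: π = (P_{RxPlus} − 22)(229 − 3P_{RxPlus} + P_{MedCo}).
∂π/∂P_{RxPlus} = 295 − 6P_{RxPlus} + P_{MedCo} = 0 ⇒ P_{RxPlus} = 295/6 + (1/6)P_{MedCo}.
Similarly P_{MedCo} = 337/6 + (1/6)P_{RxPlus}.
Solving the two reaction functions simultaneously: (1 − (1/6)(1/6))P_{RxPlus} = 295/6 + (1/6)·(337/6), so (35/36)P_{RxPlus} = 2107/36 and P_{RxPlus} = 60.2.
Then P_{MedCo} = 337/6 + (1/6)·60.2 = 66.2.

60.2, 66.2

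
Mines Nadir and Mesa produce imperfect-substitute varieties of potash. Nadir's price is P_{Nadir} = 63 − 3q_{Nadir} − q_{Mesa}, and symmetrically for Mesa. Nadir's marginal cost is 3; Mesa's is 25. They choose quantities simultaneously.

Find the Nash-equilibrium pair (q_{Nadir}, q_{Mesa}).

Mine Nadir's profit: π = q_{Nadir}(63 − 3q_{Nadir} − q_{Mesa}) − 3q_{Nadir}.
∂π/∂q_{Nadir} = 60 − 6q_{Nadir} − q_{Mesa} = 0 ⇒ q_{Nadir} = 10 − (1/6)q_{Mesa}.
Similarly q_{Mesa} = 19/3 − (1/6)q_{Nadir}.
Plugging q_{Mesa} into Nadir's best response: q_{Nadir} = 10 − (1/6)(19/3 − (1/6)q_{Nadir}) ⇒ (35/36)q_{Nadir} = 161/18, so q_{Nadir} = 9.2.
Then q_{Mesa} = 19/3 − (1/6)·9.2 = 4.8.

9.2, 4.8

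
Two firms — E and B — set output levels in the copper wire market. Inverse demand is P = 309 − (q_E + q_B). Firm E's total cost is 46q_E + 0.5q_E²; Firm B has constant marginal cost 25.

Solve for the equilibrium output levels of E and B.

Firm E's profit: π = q_E(309 − (q_E + q_B)) − 46q_E − 0.5q_E².
∂π/∂q_E = 263 − 3q_E − q_B = 0, so q_E = 263/3 − (1/3)q_B.
For B: ∂π/∂q_B = 284 − 2q_B − q_E = 0 ⇒ q_B = 142 − 0.5q_E.
Substituting the second reaction function into the first: q_E = 263/3 − (1/3)(142 − 0.5q_E), which gives (5/6)q_E = 121/3 ⇒ q_E = 48.4.
Then q_B = 142 − 0.5·48.4 = 117.8.

48.4, 117.8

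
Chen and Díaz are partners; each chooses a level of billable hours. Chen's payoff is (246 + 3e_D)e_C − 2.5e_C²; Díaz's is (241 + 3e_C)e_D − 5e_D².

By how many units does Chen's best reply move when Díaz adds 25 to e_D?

Expanding Chen's payoff: 246e_C + 3e_De_C − 2.5e_C².
∂π/∂e_C = 246 + 3e_D − 5e_C = 0, so e_C = 49.2 + 0.6e_D.
The reaction-function slope is 0.6, so a 25-unit rise in e_D moves e_C by 0.6 × 25 = 15. Chen's best response rises — the actions are strategic complements.

15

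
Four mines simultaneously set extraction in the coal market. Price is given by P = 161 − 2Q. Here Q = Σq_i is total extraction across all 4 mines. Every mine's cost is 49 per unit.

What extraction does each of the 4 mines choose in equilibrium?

11.2

A representative mine's profit is π_i = q_i(161 − 2Q) − 49q_i, with Q = q_i + Σ_{j≠i} q_j.
First-order condition: 112 − 4q_i − 2Σ_{j≠i} q_j = 0.
Imposing symmetry (q_j = q for all j) turns Σ_{j≠i} q_j into 3q, so 112 = 10q and q = 11.2.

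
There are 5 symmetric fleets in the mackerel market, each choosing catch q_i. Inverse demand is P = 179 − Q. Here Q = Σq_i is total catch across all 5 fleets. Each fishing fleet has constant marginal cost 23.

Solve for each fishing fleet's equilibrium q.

26

A representative fishing fleet's profit is π_i = q_i(179 − Q) − 23q_i, with Q = q_i + Σ_{j≠i} q_j.
First-order condition: 156 − 2q_i − Σ_{j≠i} q_j = 0.
Imposing symmetry (q_j = q for all j) turns Σ_{j≠i} q_j into 4q, so 156 = 6q and q = 26.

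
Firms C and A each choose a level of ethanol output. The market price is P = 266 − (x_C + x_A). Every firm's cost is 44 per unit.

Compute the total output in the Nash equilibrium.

148

Firm C's profit: π = x_C(266 − (x_C + x_A)) − 44x_C.
∂π/∂x_C = 222 − 2x_C − x_A = 0, so x_C = 111 − 0.5x_A.
The game is symmetric, so in equilibrium x_A = x_C: the reaction function gives 1.5x_C = 111, hence x_C = 74.
Total output: 74 + 74 = 148.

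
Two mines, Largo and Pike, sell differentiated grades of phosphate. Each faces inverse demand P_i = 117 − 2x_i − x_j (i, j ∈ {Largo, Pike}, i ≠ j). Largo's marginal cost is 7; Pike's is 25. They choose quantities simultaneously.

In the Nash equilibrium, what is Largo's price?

53.4

Mine Largo's profit: π = x_{Largo}(117 − 2x_{Largo} − x_{Pike}) − 7x_{Largo}.
∂π/∂x_{Largo} = 110 − 4x_{Largo} − x_{Pike} = 0 ⇒ x_{Largo} = 27.5 − 0.25x_{Pike}.
Similarly x_{Pike} = 23 − 0.25x_{Largo}.
Plugging x_{Pike} into Largo's best response: x_{Largo} = 27.5 − 0.25(23 − 0.25x_{Largo}) ⇒ 0.9375x_{Largo} = 21.75, so x_{Largo} = 23.2.
Then x_{Pike} = 23 − 0.25·23.2 = 17.2.
P_{Largo} = 117 − 2·23.2 − 17.2 = 53.4.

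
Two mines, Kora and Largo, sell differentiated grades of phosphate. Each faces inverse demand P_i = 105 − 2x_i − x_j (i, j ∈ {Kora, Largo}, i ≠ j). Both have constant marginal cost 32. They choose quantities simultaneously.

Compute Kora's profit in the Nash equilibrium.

426.32

Mine Kora's profit: π = x_{Kora}(105 − 2x_{Kora} − x_{Largo}) − 32x_{Kora}.
∂π/∂x_{Kora} = 73 − 4x_{Kora} − x_{Largo} = 0 ⇒ x_{Kora} = 18.25 − 0.25x_{Largo}.
Setting x_{Kora} = x_{Largo} in the reaction function: x_{Kora} = 18.25 − 0.25x_{Kora}, so x_{Kora} = 18.25 / 1.25 = 14.6.
P_{Kora} = 105 − 2·14.6 − 14.6 = 61.2.
Profit = (61.2 − 32)·14.6 = 426.32.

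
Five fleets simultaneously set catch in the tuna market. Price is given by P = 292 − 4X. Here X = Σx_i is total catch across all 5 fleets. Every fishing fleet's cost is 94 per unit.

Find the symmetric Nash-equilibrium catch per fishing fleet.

A representative fishing fleet's profit is π_i = x_i(292 − 4X) − 94x_i, with X = x_i + Σ_{j≠i} x_j.
First-order condition: 198 − 8x_i − 4Σ_{j≠i} x_j = 0.
In a symmetric equilibrium every fishing fleet chooses the same x, so Σ_{j≠i} x_j = 4x. The condition becomes 198 − 24x = 0, giving x = 198/24 = 8.25.

8.25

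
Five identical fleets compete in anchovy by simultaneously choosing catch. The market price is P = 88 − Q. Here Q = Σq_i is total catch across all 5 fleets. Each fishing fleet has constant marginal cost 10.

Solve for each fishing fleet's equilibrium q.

A representative fishing fleet's profit is π_i = q_i(88 − Q) − 10q_i, with Q = q_i + Σ_{j≠i} q_j.
First-order condition: 78 − 2q_i − Σ_{j≠i} q_j = 0.
Imposing symmetry (q_j = q for all j) turns Σ_{j≠i} q_j into 4q, so 78 = 6q and q = 13.

13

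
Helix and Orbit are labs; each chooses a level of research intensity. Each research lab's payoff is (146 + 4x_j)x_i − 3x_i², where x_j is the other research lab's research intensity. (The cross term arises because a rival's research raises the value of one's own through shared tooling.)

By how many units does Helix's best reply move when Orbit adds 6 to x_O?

Helix's payoff is (146 + 4x_O)x_H − 3x_H².
∂π/∂x_H = 146 + 4x_O − 6x_H = 0, so x_H = 73/3 + (2/3)x_O.
The reaction-function slope is 2/3, so a 6-unit rise in x_O moves x_H by 2/3 × 6 = 4. Helix's best response rises — the actions are strategic complements.

4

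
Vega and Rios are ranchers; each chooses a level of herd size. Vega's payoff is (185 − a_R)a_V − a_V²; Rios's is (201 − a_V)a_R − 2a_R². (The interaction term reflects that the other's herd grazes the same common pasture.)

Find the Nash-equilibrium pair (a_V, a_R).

Expanding Vega's payoff: 185a_V − a_Ra_V − a_V².
∂π/∂a_V = 185 − a_R − 2a_V = 0, so a_V = 92.5 − 0.5a_R.
Likewise for Rios: a_R = 50.25 − 0.25a_V.
Substituting the second reaction function into the first: a_V = 92.5 − 0.5(50.25 − 0.25a_V), which gives 0.875a_V = 67.375 ⇒ a_V = 77.
Then a_R = 50.25 − 0.25·77 = 31.

77, 31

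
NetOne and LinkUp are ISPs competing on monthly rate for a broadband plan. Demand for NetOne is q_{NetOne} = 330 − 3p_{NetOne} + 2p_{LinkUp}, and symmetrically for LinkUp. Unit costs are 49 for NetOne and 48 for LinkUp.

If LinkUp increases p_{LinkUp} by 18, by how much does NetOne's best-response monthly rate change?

6

NetOne's profit: π = (p_{NetOne} − 49)(330 − 3p_{NetOne} + 2p_{LinkUp}).
∂π/∂p_{NetOne} = 477 − 6p_{NetOne} + 2p_{LinkUp} = 0 ⇒ p_{NetOne} = 79.5 + (1/3)p_{LinkUp}.
The reaction-function slope is 1/3, so an 18-unit rise in p_{LinkUp} moves p_{NetOne} by 1/3 × 18 = 6. NetOne's best response rises — the actions are strategic complements.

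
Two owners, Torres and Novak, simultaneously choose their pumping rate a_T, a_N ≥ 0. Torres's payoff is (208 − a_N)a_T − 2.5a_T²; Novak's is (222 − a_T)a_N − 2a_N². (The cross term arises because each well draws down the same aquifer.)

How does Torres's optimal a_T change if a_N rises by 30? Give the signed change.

-6

Expanding Torres's payoff: 208a_T − a_Na_T − 2.5a_T².
∂π/∂a_T = 208 − a_N − 5a_T = 0, so a_T = 41.6 − 0.2a_N.
The reaction-function slope is −0.2, so a 30-unit rise in a_N moves a_T by −0.2 × 30 = −6. Torres's best response falls — the actions are strategic substitutes.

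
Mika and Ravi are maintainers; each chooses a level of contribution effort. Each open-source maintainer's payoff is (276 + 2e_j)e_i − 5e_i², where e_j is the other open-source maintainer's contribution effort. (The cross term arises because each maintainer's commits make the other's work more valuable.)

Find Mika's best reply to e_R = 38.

Mika's payoff is (276 + 2e_R)e_M − 5e_M².
∂π/∂e_M = 276 + 2e_R − 10e_M = 0, so e_M = 27.6 + 0.2e_R.
At e_R = 38: e_M = 27.6 + 0.2·38 = 35.2.

35.2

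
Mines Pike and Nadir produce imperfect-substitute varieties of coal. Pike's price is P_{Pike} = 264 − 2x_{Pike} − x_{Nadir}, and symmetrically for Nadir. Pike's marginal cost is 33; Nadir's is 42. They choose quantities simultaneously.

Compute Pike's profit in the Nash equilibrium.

4380.48

Mine Pike's profit: π = x_{Pike}(264 − 2x_{Pike} − x_{Nadir}) − 33x_{Pike}.
∂π/∂x_{Pike} = 231 − 4x_{Pike} − x_{Nadir} = 0 ⇒ x_{Pike} = 57.75 − 0.25x_{Nadir}.
Similarly x_{Nadir} = 55.5 − 0.25x_{Pike}.
Solving the two reaction functions simultaneously: (1 − (−0.25)(−0.25))x_{Pike} = 57.75 − 0.25·55.5, so 0.9375x_{Pike} = 43.875 and x_{Pike} = 46.8.
Then x_{Nadir} = 55.5 − 0.25·46.8 = 43.8.
P_{Pike} = 264 − 2·46.8 − 43.8 = 126.6.
Profit = (126.6 − 33)·46.8 = 4380.48.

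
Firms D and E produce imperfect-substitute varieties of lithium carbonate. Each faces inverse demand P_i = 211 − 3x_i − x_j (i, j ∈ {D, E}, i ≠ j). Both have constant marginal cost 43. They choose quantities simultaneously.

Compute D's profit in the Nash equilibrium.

Firm D's profit: π = x_D(211 − 3x_D − x_E) − 43x_D.
∂π/∂x_D = 168 − 6x_D − x_E = 0 ⇒ x_D = 28 − (1/6)x_E.
By symmetry x_E = x_D; substituting into the reaction function, (7/6)x_D = 28 and x_D = 24.
P_D = 211 − 3·24 − 24 = 115.
Profit = (115 − 43)·24 = 1728.

1728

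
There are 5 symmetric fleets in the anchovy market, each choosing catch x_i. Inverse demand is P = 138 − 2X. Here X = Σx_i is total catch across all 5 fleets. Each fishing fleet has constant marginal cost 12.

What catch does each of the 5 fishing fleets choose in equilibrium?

A representative fishing fleet's profit is π_i = x_i(138 − 2X) − 12x_i, with X = x_i + Σ_{j≠i} x_j.
First-order condition: 126 − 4x_i − 2Σ_{j≠i} x_j = 0.
With identical fishing fleets, set every x_j = x: then 126 − 4x − 8x = 0, i.e. x = 126/12 = 10.5.

10.5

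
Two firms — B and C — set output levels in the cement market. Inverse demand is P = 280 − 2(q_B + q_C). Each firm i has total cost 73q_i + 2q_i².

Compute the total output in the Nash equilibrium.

41.4

Firm B's profit: π = q_B(280 − 2(q_B + q_C)) − 73q_B − 2q_B².
∂π/∂q_B = 207 − 8q_B − 2q_C = 0, so q_B = 25.875 − 0.25q_C.
Setting q_B = q_C in the reaction function: q_B = 25.875 − 0.25q_B, so q_B = 25.875 / 1.25 = 20.7.
Total output: 20.7 + 20.7 = 41.4.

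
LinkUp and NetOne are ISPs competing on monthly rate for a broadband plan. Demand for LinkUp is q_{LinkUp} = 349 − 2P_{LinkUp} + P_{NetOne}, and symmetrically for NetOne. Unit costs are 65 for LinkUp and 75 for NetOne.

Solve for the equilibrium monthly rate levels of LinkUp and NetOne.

161, 165

LinkUp's profit: π = (P_{LinkUp} − 65)(349 − 2P_{LinkUp} + P_{NetOne}).
∂π/∂P_{LinkUp} = 479 − 4P_{LinkUp} + P_{NetOne} = 0 ⇒ P_{LinkUp} = 119.75 + 0.25P_{NetOne}.
Similarly P_{NetOne} = 124.75 + 0.25P_{LinkUp}.
Substituting the second reaction function into the first: P_{LinkUp} = 119.75 + 0.25(124.75 + 0.25P_{LinkUp}), which gives 0.9375P_{LinkUp} = 150.9375 ⇒ P_{LinkUp} = 161.
Then P_{NetOne} = 124.75 + 0.25·161 = 165.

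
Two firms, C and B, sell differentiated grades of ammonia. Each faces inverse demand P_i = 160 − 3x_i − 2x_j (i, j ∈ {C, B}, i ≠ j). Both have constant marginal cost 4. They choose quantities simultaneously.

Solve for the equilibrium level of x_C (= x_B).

19.5

Firm C's profit: π = x_C(160 − 3x_C − 2x_B) − 4x_C.
∂π/∂x_C = 156 − 6x_C − 2x_B = 0 ⇒ x_C = 26 − (1/3)x_B.
By symmetry x_B = x_C; substituting into the reaction function, (4/3)x_C = 26 and x_C = 19.5.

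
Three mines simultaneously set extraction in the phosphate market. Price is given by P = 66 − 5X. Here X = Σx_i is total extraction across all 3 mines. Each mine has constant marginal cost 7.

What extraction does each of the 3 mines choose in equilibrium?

A representative mine's profit is π_i = x_i(66 − 5X) − 7x_i, with X = x_i + Σ_{j≠i} x_j.
First-order condition: 59 − 10x_i − 5Σ_{j≠i} x_j = 0.
Imposing symmetry (x_j = x for all j) turns Σ_{j≠i} x_j into 2x, so 59 = 20x and x = 2.95.

2.95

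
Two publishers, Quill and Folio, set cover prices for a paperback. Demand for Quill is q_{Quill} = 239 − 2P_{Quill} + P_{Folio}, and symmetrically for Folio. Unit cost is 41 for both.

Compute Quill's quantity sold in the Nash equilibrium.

132

Quill's profit: π = (P_{Quill} − 41)(239 − 2P_{Quill} + P_{Folio}).
∂π/∂P_{Quill} = 321 − 4P_{Quill} + P_{Folio} = 0 ⇒ P_{Quill} = 80.25 + 0.25P_{Folio}.
The game is symmetric, so in equilibrium P_{Folio} = P_{Quill}: the reaction function gives 0.75P_{Quill} = 80.25, hence P_{Quill} = 107.
q_{Quill} = 239 − 2·107 + 107 = 132.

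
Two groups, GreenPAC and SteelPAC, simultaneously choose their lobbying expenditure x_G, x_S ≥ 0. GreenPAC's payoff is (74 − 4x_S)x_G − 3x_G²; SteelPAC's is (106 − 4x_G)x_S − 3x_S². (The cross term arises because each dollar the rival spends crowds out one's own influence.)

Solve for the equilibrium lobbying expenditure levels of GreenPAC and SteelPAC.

Expanding GreenPAC's payoff: 74x_G − 4x_Sx_G − 3x_G².
∂π/∂x_G = 74 − 4x_S − 6x_G = 0, so x_G = 37/3 − (2/3)x_S.
Likewise for SteelPAC: x_S = 53/3 − (2/3)x_G.
Substituting the second reaction function into the first: x_G = 37/3 − (2/3)(53/3 − (2/3)x_G), which gives (5/9)x_G = 5/9 ⇒ x_G = 1.
Then x_S = 53/3 − (2/3)·1 = 17.

1, 17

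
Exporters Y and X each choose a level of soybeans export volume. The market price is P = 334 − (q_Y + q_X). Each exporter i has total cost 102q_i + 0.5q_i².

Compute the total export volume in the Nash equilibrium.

116

Exporter Y's profit: π = q_Y(334 − (q_Y + q_X)) − 102q_Y − 0.5q_Y².
∂π/∂q_Y = 232 − 3q_Y − q_X = 0, so q_Y = 232/3 − (1/3)q_X.
The game is symmetric, so in equilibrium q_X = q_Y: the reaction function gives (4/3)q_Y = 232/3, hence q_Y = 58.
Total export volume: 58 + 58 = 116.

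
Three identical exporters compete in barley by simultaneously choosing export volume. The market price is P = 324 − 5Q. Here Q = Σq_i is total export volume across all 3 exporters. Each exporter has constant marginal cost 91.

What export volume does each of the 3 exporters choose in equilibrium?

11.65

A representative exporter's profit is π_i = q_i(324 − 5Q) − 91q_i, with Q = q_i + Σ_{j≠i} q_j.
First-order condition: 233 − 10q_i − 5Σ_{j≠i} q_j = 0.
In a symmetric equilibrium every exporter chooses the same q, so Σ_{j≠i} q_j = 2q. The condition becomes 233 − 20q = 0, giving q = 233/20 = 11.65.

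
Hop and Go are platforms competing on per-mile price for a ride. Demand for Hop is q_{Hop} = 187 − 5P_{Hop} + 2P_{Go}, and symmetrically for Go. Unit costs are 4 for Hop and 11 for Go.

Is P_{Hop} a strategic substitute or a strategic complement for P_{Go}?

strategic complements

Hop's profit: π = (P_{Hop} − 4)(187 − 5P_{Hop} + 2P_{Go}).
∂π/∂P_{Hop} = 207 − 10P_{Hop} + 2P_{Go} = 0 ⇒ P_{Hop} = 20.7 + 0.2P_{Go}.
The best-response slope dP_{Hop}/dP_{Go} = 0.2 > 0: the reaction function is upward-sloping, so the choices are strategic complements.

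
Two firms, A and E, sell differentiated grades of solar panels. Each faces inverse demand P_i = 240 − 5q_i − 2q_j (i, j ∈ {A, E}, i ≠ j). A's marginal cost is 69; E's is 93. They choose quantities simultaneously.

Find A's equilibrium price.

Firm A's profit: π = q_A(240 − 5q_A − 2q_E) − 69q_A.
∂π/∂q_A = 171 − 10q_A − 2q_E = 0 ⇒ q_A = 17.1 − 0.2q_E.
Similarly q_E = 14.7 − 0.2q_A.
Substituting the second reaction function into the first: q_A = 17.1 − 0.2(14.7 − 0.2q_A), which gives 0.96q_A = 14.16 ⇒ q_A = 14.75.
Then q_E = 14.7 − 0.2·14.75 = 11.75.
P_A = 240 − 5·14.75 − 2·11.75 = 142.75.

142.75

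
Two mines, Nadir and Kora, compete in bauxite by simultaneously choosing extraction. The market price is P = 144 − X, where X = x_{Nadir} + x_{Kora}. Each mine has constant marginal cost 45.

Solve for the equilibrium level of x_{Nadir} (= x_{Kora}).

Mine Nadir's profit: π = x_{Nadir}(144 − (x_{Nadir} + x_{Kora})) − 45x_{Nadir}.
∂π/∂x_{Nadir} = 99 − 2x_{Nadir} − x_{Kora} = 0, so x_{Nadir} = 49.5 − 0.5x_{Kora}.
The game is symmetric, so in equilibrium x_{Kora} = x_{Nadir}: the reaction function gives 1.5x_{Nadir} = 49.5, hence x_{Nadir} = 33.

33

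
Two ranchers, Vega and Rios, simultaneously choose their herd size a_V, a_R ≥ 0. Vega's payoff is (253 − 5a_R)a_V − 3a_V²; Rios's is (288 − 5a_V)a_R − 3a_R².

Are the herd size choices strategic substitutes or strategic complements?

strategic substitutes

Expanding Vega's payoff: 253a_V − 5a_Ra_V − 3a_V².
∂π/∂a_V = 253 − 5a_R − 6a_V = 0, so a_V = 253/6 − (5/6)a_R.
The best-response slope da_V/da_R = −5/6 < 0: the reaction function is downward-sloping, so the choices are strategic substitutes.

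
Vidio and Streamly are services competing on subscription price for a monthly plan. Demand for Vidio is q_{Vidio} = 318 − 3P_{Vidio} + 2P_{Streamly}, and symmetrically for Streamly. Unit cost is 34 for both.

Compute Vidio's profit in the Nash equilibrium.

Vidio's profit: π = (P_{Vidio} − 34)(318 − 3P_{Vidio} + 2P_{Streamly}).
∂π/∂P_{Vidio} = 420 − 6P_{Vidio} + 2P_{Streamly} = 0 ⇒ P_{Vidio} = 70 + (1/3)P_{Streamly}.
By symmetry P_{Streamly} = P_{Vidio}; substituting into the reaction function, (2/3)P_{Vidio} = 70 and P_{Vidio} = 105.
q_{Vidio} = 318 − 3·105 + 2·105 = 213.
Profit = (105 − 34)·213 = 15123.

15123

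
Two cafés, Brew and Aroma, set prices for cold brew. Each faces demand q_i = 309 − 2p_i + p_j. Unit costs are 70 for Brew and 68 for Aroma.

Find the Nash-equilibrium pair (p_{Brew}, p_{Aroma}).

149.4, 148.6

Brew's profit: π = (p_{Brew} − 70)(309 − 2p_{Brew} + p_{Aroma}).
∂π/∂p_{Brew} = 449 − 4p_{Brew} + p_{Aroma} = 0 ⇒ p_{Brew} = 112.25 + 0.25p_{Aroma}.
Similarly p_{Aroma} = 111.25 + 0.25p_{Brew}.
Substituting the second reaction function into the first: p_{Brew} = 112.25 + 0.25(111.25 + 0.25p_{Brew}), which gives 0.9375p_{Brew} = 140.0625 ⇒ p_{Brew} = 149.4.
Then p_{Aroma} = 111.25 + 0.25·149.4 = 148.6.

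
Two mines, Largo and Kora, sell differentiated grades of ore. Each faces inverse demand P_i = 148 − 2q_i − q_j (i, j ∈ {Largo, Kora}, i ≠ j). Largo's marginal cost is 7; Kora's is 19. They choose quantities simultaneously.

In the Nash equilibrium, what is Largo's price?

Mine Largo's profit: π = q_{Largo}(148 − 2q_{Largo} − q_{Kora}) − 7q_{Largo}.
∂π/∂q_{Largo} = 141 − 4q_{Largo} − q_{Kora} = 0 ⇒ q_{Largo} = 35.25 − 0.25q_{Kora}.
Similarly q_{Kora} = 32.25 − 0.25q_{Largo}.
Substituting the second reaction function into the first: q_{Largo} = 35.25 − 0.25(32.25 − 0.25q_{Largo}), which gives 0.9375q_{Largo} = 27.1875 ⇒ q_{Largo} = 29.
Then q_{Kora} = 32.25 − 0.25·29 = 25.
P_{Largo} = 148 − 2·29 − 25 = 65.

65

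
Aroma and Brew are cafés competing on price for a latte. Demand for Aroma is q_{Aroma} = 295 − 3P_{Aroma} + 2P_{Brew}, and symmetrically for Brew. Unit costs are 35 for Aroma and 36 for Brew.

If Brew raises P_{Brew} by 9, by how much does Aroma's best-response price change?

3

Aroma's profit: π = (P_{Aroma} − 35)(295 − 3P_{Aroma} + 2P_{Brew}).
∂π/∂P_{Aroma} = 400 − 6P_{Aroma} + 2P_{Brew} = 0 ⇒ P_{Aroma} = 200/3 + (1/3)P_{Brew}.
The reaction-function slope is 1/3, so a 9-unit rise in P_{Brew} moves P_{Aroma} by 1/3 × 9 = 3. Aroma's best response rises — the actions are strategic complements.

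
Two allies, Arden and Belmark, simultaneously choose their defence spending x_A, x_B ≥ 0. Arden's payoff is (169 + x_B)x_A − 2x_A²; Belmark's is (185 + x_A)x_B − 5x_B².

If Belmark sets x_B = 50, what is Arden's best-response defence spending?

54.75

Expanding Arden's payoff: 169x_A + x_Bx_A − 2x_A².
∂π/∂x_A = 169 + x_B − 4x_A = 0, so x_A = 42.25 + 0.25x_B.
At x_B = 50: x_A = 42.25 + 0.25·50 = 54.75.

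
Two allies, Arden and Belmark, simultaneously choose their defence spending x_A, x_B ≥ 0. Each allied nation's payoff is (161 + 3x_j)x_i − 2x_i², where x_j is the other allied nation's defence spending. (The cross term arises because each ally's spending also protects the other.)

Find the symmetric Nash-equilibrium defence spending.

161

Arden's payoff is (161 + 3x_B)x_A − 2x_A².
∂π/∂x_A = 161 + 3x_B − 4x_A = 0, so x_A = 40.25 + 0.75x_B.
By symmetry x_B = x_A; substituting into the reaction function, 0.25x_A = 40.25 and x_A = 161.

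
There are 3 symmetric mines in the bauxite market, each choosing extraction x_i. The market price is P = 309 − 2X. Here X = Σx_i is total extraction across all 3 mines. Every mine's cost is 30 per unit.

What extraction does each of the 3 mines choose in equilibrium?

A representative mine's profit is π_i = x_i(309 − 2X) − 30x_i, with X = x_i + Σ_{j≠i} x_j.
First-order condition: 279 − 4x_i − 2Σ_{j≠i} x_j = 0.
With identical mines, set every x_j = x: then 279 − 4x − 4x = 0, i.e. x = 279/8 = 34.875.

34.875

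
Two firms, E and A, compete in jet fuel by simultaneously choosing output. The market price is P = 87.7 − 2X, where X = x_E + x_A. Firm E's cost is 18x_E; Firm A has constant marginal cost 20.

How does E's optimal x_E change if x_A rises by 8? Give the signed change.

Firm E's profit: π = x_E(87.7 − 2(x_E + x_A)) − 18x_E.
∂π/∂x_E = 69.7 − 4x_E − 2x_A = 0, so x_E = 17.425 − 0.5x_A.
The reaction-function slope is −0.5, so an 8-unit rise in x_A moves x_E by −0.5 × 8 = −4. E's best response falls — the actions are strategic substitutes.

-4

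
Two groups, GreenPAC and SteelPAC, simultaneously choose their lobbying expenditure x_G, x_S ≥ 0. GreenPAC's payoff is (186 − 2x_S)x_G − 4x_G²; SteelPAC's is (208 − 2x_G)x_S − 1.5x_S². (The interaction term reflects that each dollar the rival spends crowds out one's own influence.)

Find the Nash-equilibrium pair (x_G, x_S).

7.1, 64.6

Expanding GreenPAC's payoff: 186x_G − 2x_Sx_G − 4x_G².
∂π/∂x_G = 186 − 2x_S − 8x_G = 0, so x_G = 23.25 − 0.25x_S.
Likewise for SteelPAC: x_S = 208/3 − (2/3)x_G.
Solving the two reaction functions simultaneously: (1 − (−0.25)(−2/3))x_G = 23.25 − 0.25·(208/3), so (5/6)x_G = 71/12 and x_G = 7.1.
Then x_S = 208/3 − (2/3)·7.1 = 64.6.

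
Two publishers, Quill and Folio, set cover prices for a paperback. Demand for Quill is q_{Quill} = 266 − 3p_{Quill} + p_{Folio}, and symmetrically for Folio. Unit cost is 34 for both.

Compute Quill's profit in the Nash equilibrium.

4704.48

Quill's profit: π = (p_{Quill} − 34)(266 − 3p_{Quill} + p_{Folio}).
∂π/∂p_{Quill} = 368 − 6p_{Quill} + p_{Folio} = 0 ⇒ p_{Quill} = 184/3 + (1/6)p_{Folio}.
The game is symmetric, so in equilibrium p_{Folio} = p_{Quill}: the reaction function gives (5/6)p_{Quill} = 184/3, hence p_{Quill} = 73.6.
q_{Quill} = 266 − 3·73.6 + 73.6 = 118.8.
Profit = (73.6 − 34)·118.8 = 4704.48.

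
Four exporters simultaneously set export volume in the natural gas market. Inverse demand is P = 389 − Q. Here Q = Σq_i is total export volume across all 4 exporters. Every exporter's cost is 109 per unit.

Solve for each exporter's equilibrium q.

56

A representative exporter's profit is π_i = q_i(389 − Q) − 109q_i, with Q = q_i + Σ_{j≠i} q_j.
First-order condition: 280 − 2q_i − Σ_{j≠i} q_j = 0.
With identical exporters, set every q_j = q: then 280 − 2q − 3q = 0, i.e. q = 280/5 = 56.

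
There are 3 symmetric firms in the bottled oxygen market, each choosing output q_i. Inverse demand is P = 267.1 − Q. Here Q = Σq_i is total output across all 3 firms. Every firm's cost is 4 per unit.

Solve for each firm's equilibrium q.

65.775

A representative firm's profit is π_i = q_i(267.1 − Q) − 4q_i, with Q = q_i + Σ_{j≠i} q_j.
First-order condition: 263.1 − 2q_i − Σ_{j≠i} q_j = 0.
Imposing symmetry (q_j = q for all j) turns Σ_{j≠i} q_j into 2q, so 263.1 = 4q and q = 65.775.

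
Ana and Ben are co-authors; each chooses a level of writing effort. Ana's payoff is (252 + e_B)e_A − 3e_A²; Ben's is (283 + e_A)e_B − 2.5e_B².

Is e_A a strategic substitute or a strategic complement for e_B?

strategic complements

Expanding Ana's payoff: 252e_A + e_Be_A − 3e_A².
∂π/∂e_A = 252 + e_B − 6e_A = 0, so e_A = 42 + (1/6)e_B.
The best-response slope de_A/de_B = 1/6 > 0: the reaction function is upward-sloping, so the choices are strategic complements.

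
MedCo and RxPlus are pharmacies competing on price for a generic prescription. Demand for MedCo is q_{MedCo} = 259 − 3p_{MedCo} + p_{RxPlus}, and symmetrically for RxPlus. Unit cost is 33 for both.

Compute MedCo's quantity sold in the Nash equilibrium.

MedCo's profit: π = (p_{MedCo} − 33)(259 − 3p_{MedCo} + p_{RxPlus}).
∂π/∂p_{MedCo} = 358 − 6p_{MedCo} + p_{RxPlus} = 0 ⇒ p_{MedCo} = 179/3 + (1/6)p_{RxPlus}.
Setting p_{MedCo} = p_{RxPlus} in the reaction function: p_{MedCo} = 179/3 + (1/6)p_{MedCo}, so p_{MedCo} = (179/3) / (5/6) = 71.6.
q_{MedCo} = 259 − 3·71.6 + 71.6 = 115.8.

115.8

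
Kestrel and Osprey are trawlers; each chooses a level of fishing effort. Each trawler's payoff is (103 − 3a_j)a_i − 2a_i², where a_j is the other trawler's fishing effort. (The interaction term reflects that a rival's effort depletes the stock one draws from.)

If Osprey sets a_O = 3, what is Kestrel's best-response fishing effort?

Kestrel's payoff is (103 − 3a_O)a_K − 2a_K².
∂π/∂a_K = 103 − 3a_O − 4a_K = 0, so a_K = 25.75 − 0.75a_O.
At a_O = 3: a_K = 25.75 − 0.75·3 = 23.5.

23.5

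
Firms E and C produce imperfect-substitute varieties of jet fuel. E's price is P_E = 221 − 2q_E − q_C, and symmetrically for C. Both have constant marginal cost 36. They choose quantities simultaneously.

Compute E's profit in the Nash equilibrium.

2738

Firm E's profit: π = q_E(221 − 2q_E − q_C) − 36q_E.
∂π/∂q_E = 185 − 4q_E − q_C = 0 ⇒ q_E = 46.25 − 0.25q_C.
The game is symmetric, so in equilibrium q_C = q_E: the reaction function gives 1.25q_E = 46.25, hence q_E = 37.
P_E = 221 − 2·37 − 37 = 110.
Profit = (110 − 36)·37 = 2738.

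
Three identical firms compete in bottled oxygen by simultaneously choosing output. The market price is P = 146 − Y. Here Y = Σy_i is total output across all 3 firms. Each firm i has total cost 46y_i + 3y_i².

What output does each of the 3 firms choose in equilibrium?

A representative firm's profit is π_i = y_i(146 − Y) − 46y_i − 3y_i², with Y = y_i + Σ_{j≠i} y_j.
First-order condition: 100 − 8y_i − Σ_{j≠i} y_j = 0.
Imposing symmetry (y_j = y for all j) turns Σ_{j≠i} y_j into 2y, so 100 = 10y and y = 10.

10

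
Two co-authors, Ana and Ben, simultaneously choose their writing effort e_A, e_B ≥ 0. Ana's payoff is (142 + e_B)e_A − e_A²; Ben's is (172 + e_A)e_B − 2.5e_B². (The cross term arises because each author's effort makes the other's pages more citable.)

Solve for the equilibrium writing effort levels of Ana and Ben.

98, 54

Expanding Ana's payoff: 142e_A + e_Be_A − e_A².
∂π/∂e_A = 142 + e_B − 2e_A = 0, so e_A = 71 + 0.5e_B.
Likewise for Ben: e_B = 34.4 + 0.2e_A.
Substituting the second reaction function into the first: e_A = 71 + 0.5(34.4 + 0.2e_A), which gives 0.9e_A = 88.2 ⇒ e_A = 98.
Then e_B = 34.4 + 0.2·98 = 54.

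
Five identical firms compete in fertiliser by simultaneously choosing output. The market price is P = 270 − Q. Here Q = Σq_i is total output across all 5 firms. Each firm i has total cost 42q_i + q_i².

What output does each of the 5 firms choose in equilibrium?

28.5

A representative firm's profit is π_i = q_i(270 − Q) − 42q_i − q_i², with Q = q_i + Σ_{j≠i} q_j.
First-order condition: 228 − 4q_i − Σ_{j≠i} q_j = 0.
Imposing symmetry (q_j = q for all j) turns Σ_{j≠i} q_j into 4q, so 228 = 8q and q = 28.5.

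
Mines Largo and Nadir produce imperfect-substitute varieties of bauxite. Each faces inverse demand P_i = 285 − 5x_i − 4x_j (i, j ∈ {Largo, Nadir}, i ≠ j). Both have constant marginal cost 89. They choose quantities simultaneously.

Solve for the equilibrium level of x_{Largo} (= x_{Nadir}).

14

Mine Largo's profit: π = x_{Largo}(285 − 5x_{Largo} − 4x_{Nadir}) − 89x_{Largo}.
∂π/∂x_{Largo} = 196 − 10x_{Largo} − 4x_{Nadir} = 0 ⇒ x_{Largo} = 19.6 − 0.4x_{Nadir}.
By symmetry x_{Nadir} = x_{Largo}; substituting into the reaction function, 1.4x_{Largo} = 19.6 and x_{Largo} = 14.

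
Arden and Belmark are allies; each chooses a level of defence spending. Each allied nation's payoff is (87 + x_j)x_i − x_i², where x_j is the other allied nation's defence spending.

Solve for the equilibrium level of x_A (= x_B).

87

Arden's payoff is (87 + x_B)x_A − x_A².
∂π/∂x_A = 87 + x_B − 2x_A = 0, so x_A = 43.5 + 0.5x_B.
Setting x_A = x_B in the reaction function: x_A = 43.5 + 0.5x_A, so x_A = 43.5 / 0.5 = 87.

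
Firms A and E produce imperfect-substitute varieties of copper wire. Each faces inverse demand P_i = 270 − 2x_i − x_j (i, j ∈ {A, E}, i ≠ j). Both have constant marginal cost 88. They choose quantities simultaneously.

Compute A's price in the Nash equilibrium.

Firm A's profit: π = x_A(270 − 2x_A − x_E) − 88x_A.
∂π/∂x_A = 182 − 4x_A − x_E = 0 ⇒ x_A = 45.5 − 0.25x_E.
The game is symmetric, so in equilibrium x_E = x_A: the reaction function gives 1.25x_A = 45.5, hence x_A = 36.4.
P_A = 270 − 2·36.4 − 36.4 = 160.8.

160.8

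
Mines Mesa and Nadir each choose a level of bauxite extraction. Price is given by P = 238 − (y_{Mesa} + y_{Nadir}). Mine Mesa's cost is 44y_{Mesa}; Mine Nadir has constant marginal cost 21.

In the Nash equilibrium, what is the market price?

101

Mine Mesa's profit: π = y_{Mesa}(238 − (y_{Mesa} + y_{Nadir})) − 44y_{Mesa}.
∂π/∂y_{Mesa} = 194 − 2y_{Mesa} − y_{Nadir} = 0, so y_{Mesa} = 97 − 0.5y_{Nadir}.
By the same steps for Nadir: y_{Nadir} = 108.5 − 0.5y_{Mesa}.
Plugging y_{Nadir} into Mesa's best response: y_{Mesa} = 97 − 0.5(108.5 − 0.5y_{Mesa}) ⇒ 0.75y_{Mesa} = 42.75, so y_{Mesa} = 57.
Then y_{Nadir} = 108.5 − 0.5·57 = 80.
Equilibrium price: P = 238 − 137 = 101.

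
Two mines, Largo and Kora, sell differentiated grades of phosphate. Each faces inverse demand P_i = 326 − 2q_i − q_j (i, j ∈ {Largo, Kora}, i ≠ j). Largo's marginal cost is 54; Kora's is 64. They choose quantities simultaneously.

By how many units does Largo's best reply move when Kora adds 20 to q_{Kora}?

Mine Largo's profit: π = q_{Largo}(326 − 2q_{Largo} − q_{Kora}) − 54q_{Largo}.
∂π/∂q_{Largo} = 272 − 4q_{Largo} − q_{Kora} = 0 ⇒ q_{Largo} = 68 − 0.25q_{Kora}.
The reaction-function slope is −0.25, so a 20-unit rise in q_{Kora} moves q_{Largo} by −0.25 × 20 = −5. Largo's best response falls — the actions are strategic substitutes.

-5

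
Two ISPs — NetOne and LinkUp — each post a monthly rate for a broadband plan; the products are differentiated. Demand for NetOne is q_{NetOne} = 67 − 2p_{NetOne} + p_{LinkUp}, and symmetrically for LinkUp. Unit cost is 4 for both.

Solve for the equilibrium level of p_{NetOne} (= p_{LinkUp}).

NetOne's profit: π = (p_{NetOne} − 4)(67 − 2p_{NetOne} + p_{LinkUp}).
∂π/∂p_{NetOne} = 75 − 4p_{NetOne} + p_{LinkUp} = 0 ⇒ p_{NetOne} = 18.75 + 0.25p_{LinkUp}.
The game is symmetric, so in equilibrium p_{LinkUp} = p_{NetOne}: the reaction function gives 0.75p_{NetOne} = 18.75, hence p_{NetOne} = 25.

25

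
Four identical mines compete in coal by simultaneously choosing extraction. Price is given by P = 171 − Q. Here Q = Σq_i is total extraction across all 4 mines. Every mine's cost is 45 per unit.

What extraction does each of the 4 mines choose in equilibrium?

A representative mine's profit is π_i = q_i(171 − Q) − 45q_i, with Q = q_i + Σ_{j≠i} q_j.
First-order condition: 126 − 2q_i − Σ_{j≠i} q_j = 0.
Imposing symmetry (q_j = q for all j) turns Σ_{j≠i} q_j into 3q, so 126 = 5q and q = 25.2.

25.2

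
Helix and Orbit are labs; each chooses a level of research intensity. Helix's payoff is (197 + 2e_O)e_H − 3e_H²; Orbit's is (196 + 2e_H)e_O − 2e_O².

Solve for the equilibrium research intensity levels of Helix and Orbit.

Expanding Helix's payoff: 197e_H + 2e_Oe_H − 3e_H².
∂π/∂e_H = 197 + 2e_O − 6e_H = 0, so e_H = 197/6 + (1/3)e_O.
Likewise for Orbit: e_O = 49 + 0.5e_H.
Solving the two reaction functions simultaneously: (1 − (1/3)(0.5))e_H = 197/6 + (1/3)·49, so (5/6)e_H = 295/6 and e_H = 59.
Then e_O = 49 + 0.5·59 = 78.5.

59, 78.5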